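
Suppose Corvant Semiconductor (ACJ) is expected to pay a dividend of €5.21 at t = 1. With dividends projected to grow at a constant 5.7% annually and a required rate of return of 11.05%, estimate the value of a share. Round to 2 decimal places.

€97.38

Gordon growth model: P₀ = D₁/(r − g), with D₁ = 5.21 given directly.
P₀ = 5.2100 / (0.1105 − 0.057) = 5.2100 / 0.0535 = 97.3832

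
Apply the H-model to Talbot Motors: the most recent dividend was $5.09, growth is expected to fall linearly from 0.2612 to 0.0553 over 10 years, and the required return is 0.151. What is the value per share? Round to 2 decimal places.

H-model: P₀ = D₀[(1+g_L) + H(g_S−g_L)]/(r−g_L), with H = 10/2 = 5.
P₀ = 5.09 × [(1+0.0553) + 5×(0.2612−0.0553)] / (0.151−0.0553)
   = 5.09 × 2.0848 / 0.0957 = 110.8843

$110.88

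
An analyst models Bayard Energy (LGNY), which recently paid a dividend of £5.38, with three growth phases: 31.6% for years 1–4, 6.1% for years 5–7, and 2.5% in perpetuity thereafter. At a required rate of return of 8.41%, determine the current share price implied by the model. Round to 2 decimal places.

£259.27

Three-stage DDM. Project D₁…D_7; terminal Gordon value at t=7 with g = 0.025; discount at r = 0.0841.
D_1 = 7.0801
D_2 = 9.3174
D_3 = 12.2617
D_4 = 16.1364
D_5 = 17.1207
D_6 = 18.1651
D_7 = 19.2731
TV_7 = 19.7549/(0.0841−0.025) = 334.2630
P₀ = Σ Dₜ/(1+r)ᵗ + TV_7/(1+r)^7 = 259.2732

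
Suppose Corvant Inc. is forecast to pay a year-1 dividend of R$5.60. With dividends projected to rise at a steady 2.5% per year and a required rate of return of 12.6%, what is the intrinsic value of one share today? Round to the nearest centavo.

R$55.45

Gordon growth model: P₀ = D₁/(r − g), with D₁ = 5.60 given directly.
P₀ = 5.6000 / (0.126 − 0.025) = 5.6000 / 0.101 = 55.4455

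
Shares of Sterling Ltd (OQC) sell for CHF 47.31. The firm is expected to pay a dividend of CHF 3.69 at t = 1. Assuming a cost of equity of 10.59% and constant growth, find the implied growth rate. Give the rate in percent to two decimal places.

From P₀ = D₁/(r − g), the implied growth is g = r − D₁/P₀.
g = 0.1059 − 3.69/47.31 = 0.1059 − 0.07800 = 0.02790

2.79%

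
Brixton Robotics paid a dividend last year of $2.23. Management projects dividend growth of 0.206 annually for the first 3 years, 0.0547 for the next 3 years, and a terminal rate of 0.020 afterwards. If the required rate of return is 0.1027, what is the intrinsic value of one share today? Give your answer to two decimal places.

Three-stage DDM. Project D₁…D_6; terminal Gordon value at t=6 with g = 0.02; discount at r = 0.1027.
D_1 = 2.6894
D_2 = 3.2434
D_3 = 3.9115
D_4 = 4.1255
D_5 = 4.3512
D_6 = 4.5892
TV_6 = 4.6809/(0.1027−0.02) = 56.6015
P₀ = Σ Dₜ/(1+r)ᵗ + TV_6/(1+r)^6 = 47.5188

$47.52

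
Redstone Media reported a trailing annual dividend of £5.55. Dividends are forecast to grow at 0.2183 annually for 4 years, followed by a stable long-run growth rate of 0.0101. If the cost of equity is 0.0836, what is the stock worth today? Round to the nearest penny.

Two-stage DDM. Project D₁…D_4 at 0.2183, terminal growth 0.0101, discount at r = 0.0836.
D_1 = 6.7616
D_2 = 8.2376
D_3 = 10.0359
D_4 = 12.2267
Terminal value at t=4: TV = D_5/(r−g) = 12.3502/(0.0836−0.0101) = 168.0301
P₀ = 6.7616/(1+0.0836)^1 + 8.2376/(1+0.0836)^2 + 10.0359/(1+0.0836)^3 + 12.2267/(1+0.0836)^4 + 168.0301/(1+0.0836)^4 = 151.8853

£151.89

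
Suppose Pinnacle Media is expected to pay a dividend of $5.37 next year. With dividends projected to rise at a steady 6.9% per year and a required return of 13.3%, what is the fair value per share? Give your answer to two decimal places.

Gordon growth model: P₀ = D₁/(r − g), with D₁ = 5.37 given directly.
P₀ = 5.3700 / (0.133 − 0.069) = 5.3700 / 0.064 = 83.9062

$83.91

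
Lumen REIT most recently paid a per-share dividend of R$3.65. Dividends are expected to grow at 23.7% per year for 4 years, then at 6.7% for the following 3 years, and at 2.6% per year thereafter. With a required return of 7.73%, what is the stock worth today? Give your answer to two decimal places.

R$162.84

Three-stage DDM. Project D₁…D_7; terminal Gordon value at t=7 with g = 0.026; discount at r = 0.0773.
D_1 = 4.5151
D_2 = 5.5851
D_3 = 6.9088
D_4 = 8.5462
D_5 = 9.1188
D_6 = 9.7297
D_7 = 10.3816
TV_7 = 10.6515/(0.0773−0.026) = 207.6323
P₀ = Σ Dₜ/(1+r)ᵗ + TV_7/(1+r)^7 = 162.8401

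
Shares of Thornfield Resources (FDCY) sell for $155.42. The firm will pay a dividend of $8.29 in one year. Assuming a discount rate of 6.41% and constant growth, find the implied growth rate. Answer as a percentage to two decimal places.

1.08%

From P₀ = D₁/(r − g), the implied growth is g = r − D₁/P₀.
g = 0.0641 − 8.29/155.42 = 0.0641 − 0.05334 = 0.01076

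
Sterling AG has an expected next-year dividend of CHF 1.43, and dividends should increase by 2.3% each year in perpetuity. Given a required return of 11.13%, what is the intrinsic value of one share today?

CHF 16.19

Gordon growth model: P₀ = D₁/(r − g), with D₁ = 1.43 given directly.
P₀ = 1.4300 / (0.1113 − 0.023) = 1.4300 / 0.0883 = 16.1948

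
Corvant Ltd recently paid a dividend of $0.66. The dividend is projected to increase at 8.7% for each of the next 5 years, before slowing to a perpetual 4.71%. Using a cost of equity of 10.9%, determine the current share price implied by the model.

$13.21

Two-stage DDM. Project D₁…D_5 at 0.087, terminal growth 0.0471, discount at r = 0.109.
D_1 = 0.7174
D_2 = 0.7798
D_3 = 0.8477
D_4 = 0.9214
D_5 = 1.0016
Terminal value at t=5: TV = D_6/(r−g) = 1.0488/(0.109−0.0471) = 16.9430
P₀ = 0.7174/(1+0.109)^1 + 0.7798/(1+0.109)^2 + 0.8477/(1+0.109)^3 + 0.9214/(1+0.109)^4 + 1.0016/(1+0.109)^5 + 16.9430/(1+0.109)^5 = 13.2090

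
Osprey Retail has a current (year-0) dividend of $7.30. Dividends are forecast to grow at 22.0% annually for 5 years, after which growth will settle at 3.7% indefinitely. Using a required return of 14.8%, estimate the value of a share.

Two-stage DDM. Project D₁…D_5 at 0.22, terminal growth 0.037, discount at r = 0.148.
D_1 = 8.9060
D_2 = 10.8653
D_3 = 13.2557
D_4 = 16.1719
D_5 = 19.7298
Terminal value at t=5: TV = D_6/(r−g) = 20.4598/(0.148−0.037) = 184.3223
P₀ = 8.9060/(1+0.148)^1 + 10.8653/(1+0.148)^2 + 13.2557/(1+0.148)^3 + 16.1719/(1+0.148)^4 + 19.7298/(1+0.148)^5 + 184.3223/(1+0.148)^5 = 136.4114

$136.41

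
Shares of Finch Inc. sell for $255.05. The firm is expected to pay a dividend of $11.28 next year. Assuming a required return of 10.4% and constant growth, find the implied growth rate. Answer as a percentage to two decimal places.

5.98%

From P₀ = D₁/(r − g), the implied growth is g = r − D₁/P₀.
g = 0.104 − 11.28/255.05 = 0.104 − 0.04423 = 0.05977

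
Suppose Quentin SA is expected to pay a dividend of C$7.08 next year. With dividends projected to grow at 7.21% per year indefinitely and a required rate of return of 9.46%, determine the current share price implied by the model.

Gordon growth model: P₀ = D₁/(r − g), with D₁ = 7.08 given directly.
P₀ = 7.0800 / (0.0946 − 0.0721) = 7.0800 / 0.0225 = 314.6667

C$314.67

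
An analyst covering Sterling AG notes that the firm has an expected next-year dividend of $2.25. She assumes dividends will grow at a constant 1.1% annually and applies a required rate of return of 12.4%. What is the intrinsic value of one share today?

Gordon growth model: P₀ = D₁/(r − g), with D₁ = 2.25 given directly.
P₀ = 2.2500 / (0.124 − 0.011) = 2.2500 / 0.113 = 19.9115

$19.91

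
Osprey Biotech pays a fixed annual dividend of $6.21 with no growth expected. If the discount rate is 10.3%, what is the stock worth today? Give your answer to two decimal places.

Zero-growth DDM (perpetuity): P₀ = D/r = 6.21 / 0.103 = 60.2913

$60.29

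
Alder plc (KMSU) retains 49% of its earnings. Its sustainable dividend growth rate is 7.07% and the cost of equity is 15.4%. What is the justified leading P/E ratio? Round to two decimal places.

Payout ratio b = 1 − 0.49 = 0.51.
Justified leading P/E = b/(r−g) = 0.51/(0.154−0.0707) = 6.1224

6.12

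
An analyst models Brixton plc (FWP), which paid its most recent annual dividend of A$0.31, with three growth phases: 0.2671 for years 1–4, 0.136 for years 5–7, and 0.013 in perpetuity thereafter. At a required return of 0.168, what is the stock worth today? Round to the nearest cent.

A$5.33

Three-stage DDM. Project D₁…D_7; terminal Gordon value at t=7 with g = 0.013; discount at r = 0.168.
D_1 = 0.3928
D_2 = 0.4977
D_3 = 0.6307
D_4 = 0.7991
D_5 = 0.9078
D_6 = 1.0312
D_7 = 1.1715
TV_7 = 1.1867/(0.168−0.013) = 7.6563
P₀ = Σ Dₜ/(1+r)ᵗ + TV_7/(1+r)^7 = 5.3269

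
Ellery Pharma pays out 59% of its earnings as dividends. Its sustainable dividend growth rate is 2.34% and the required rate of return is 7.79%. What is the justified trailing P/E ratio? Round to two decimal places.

11.08

Justified trailing P/E = b(1+g)/(r−g) = 0.59×(1+0.0234)/(0.0779−0.0234) = 11.0790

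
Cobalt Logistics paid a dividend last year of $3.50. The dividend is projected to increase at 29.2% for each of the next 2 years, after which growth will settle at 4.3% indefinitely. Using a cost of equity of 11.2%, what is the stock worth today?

Two-stage DDM. Project D₁…D_2 at 0.292, terminal growth 0.043, discount at r = 0.112.
D_1 = 4.5220
D_2 = 5.8424
Terminal value at t=2: TV = D_3/(r−g) = 6.0936/(0.112−0.043) = 88.3137
P₀ = 4.5220/(1+0.112)^1 + 5.8424/(1+0.112)^2 + 88.3137/(1+0.112)^2 = 80.2112

$80.21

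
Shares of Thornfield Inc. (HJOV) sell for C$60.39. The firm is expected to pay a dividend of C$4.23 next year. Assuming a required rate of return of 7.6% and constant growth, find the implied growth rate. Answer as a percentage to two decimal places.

0.60%

From P₀ = D₁/(r − g), the implied growth is g = r − D₁/P₀.
g = 0.076 − 4.23/60.39 = 0.076 − 0.07004 = 0.00596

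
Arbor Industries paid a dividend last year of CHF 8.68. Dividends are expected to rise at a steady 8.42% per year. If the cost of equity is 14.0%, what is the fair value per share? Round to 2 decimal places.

CHF 168.65

Gordon growth model: P₀ = D₁/(r − g). D₁ = 8.68 × (1 + 0.0842) = 9.4109.
P₀ = 9.4109 / (0.14 − 0.0842) = 9.4109 / 0.0558 = 168.6533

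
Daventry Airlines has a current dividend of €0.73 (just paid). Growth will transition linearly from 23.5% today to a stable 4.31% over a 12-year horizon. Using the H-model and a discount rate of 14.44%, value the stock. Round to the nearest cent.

€15.81

H-model: P₀ = D₀[(1+g_L) + H(g_S−g_L)]/(r−g_L), with H = 12/2 = 6.
P₀ = 0.73 × [(1+0.0431) + 6×(0.235−0.0431)] / (0.1444−0.0431)
   = 0.73 × 2.1945 / 0.1013 = 15.8143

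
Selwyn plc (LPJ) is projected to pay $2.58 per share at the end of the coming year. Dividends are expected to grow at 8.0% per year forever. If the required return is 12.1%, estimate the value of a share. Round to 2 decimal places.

$62.93

Gordon growth model: P₀ = D₁/(r − g), with D₁ = 2.58 given directly.
P₀ = 2.5800 / (0.121 − 0.08) = 2.5800 / 0.041 = 62.9268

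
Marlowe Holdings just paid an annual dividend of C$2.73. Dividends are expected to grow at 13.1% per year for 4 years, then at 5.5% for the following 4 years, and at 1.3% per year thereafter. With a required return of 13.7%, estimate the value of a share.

Three-stage DDM. Project D₁…D_8; terminal Gordon value at t=8 with g = 0.013; discount at r = 0.137.
D_1 = 3.0876
D_2 = 3.4921
D_3 = 3.9496
D_4 = 4.4670
D_5 = 4.7127
D_6 = 4.9718
D_7 = 5.2453
D_8 = 5.5338
TV_8 = 5.6057/(0.137−0.013) = 45.2075
P₀ = Σ Dₜ/(1+r)ᵗ + TV_8/(1+r)^8 = 35.8600

C$35.86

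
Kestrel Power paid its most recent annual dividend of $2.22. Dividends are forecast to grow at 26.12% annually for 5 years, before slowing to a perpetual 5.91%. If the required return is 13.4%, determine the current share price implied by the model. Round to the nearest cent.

$68.86

Two-stage DDM. Project D₁…D_5 at 0.2612, terminal growth 0.0591, discount at r = 0.134.
D_1 = 2.7999
D_2 = 3.5312
D_3 = 4.4535
D_4 = 5.6168
D_5 = 7.0839
Terminal value at t=5: TV = D_6/(r−g) = 7.5026/(0.134−0.0591) = 100.1678
P₀ = 2.7999/(1+0.134)^1 + 3.5312/(1+0.134)^2 + 4.4535/(1+0.134)^3 + 5.6168/(1+0.134)^4 + 7.0839/(1+0.134)^5 + 100.1678/(1+0.134)^5 = 68.8580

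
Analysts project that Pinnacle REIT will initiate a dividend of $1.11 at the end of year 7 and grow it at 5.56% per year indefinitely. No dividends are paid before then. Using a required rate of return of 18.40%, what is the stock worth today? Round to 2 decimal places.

Deferred-dividend DDM. At t=6 the remaining stream is a growing perpetuity with first payment D_7 = 1.11.
V_6 = D_7/(r−g) = 1.11/(0.184−0.0556) = 8.6449
P₀ = V_6/(1+r)^6 = 8.6449/(1+0.184)^6 = 3.1380

$3.14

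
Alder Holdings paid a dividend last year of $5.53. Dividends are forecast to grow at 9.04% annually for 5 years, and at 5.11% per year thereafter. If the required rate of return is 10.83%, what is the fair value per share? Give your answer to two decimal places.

Two-stage DDM. Project D₁…D_5 at 0.0904, terminal growth 0.0511, discount at r = 0.1083.
D_1 = 6.0299
D_2 = 6.5750
D_3 = 7.1694
D_4 = 7.8175
D_5 = 8.5242
Terminal value at t=5: TV = D_6/(r−g) = 8.9598/(0.1083−0.0511) = 156.6399
P₀ = 6.0299/(1+0.1083)^1 + 6.5750/(1+0.1083)^2 + 7.1694/(1+0.1083)^3 + 7.8175/(1+0.1083)^4 + 8.5242/(1+0.1083)^5 + 156.6399/(1+0.1083)^5 = 120.0121

$120.01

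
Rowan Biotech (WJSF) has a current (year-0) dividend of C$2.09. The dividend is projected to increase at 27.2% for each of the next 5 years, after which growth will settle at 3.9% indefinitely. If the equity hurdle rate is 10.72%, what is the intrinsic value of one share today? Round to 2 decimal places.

Two-stage DDM. Project D₁…D_5 at 0.272, terminal growth 0.039, discount at r = 0.1072.
D_1 = 2.6585
D_2 = 3.3816
D_3 = 4.3014
D_4 = 5.4714
D_5 = 6.9596
Terminal value at t=5: TV = D_6/(r−g) = 7.2310/(0.1072−0.039) = 106.0262
P₀ = 2.6585/(1+0.1072)^1 + 3.3816/(1+0.1072)^2 + 4.3014/(1+0.1072)^3 + 5.4714/(1+0.1072)^4 + 6.9596/(1+0.1072)^5 + 106.0262/(1+0.1072)^5 = 79.8730

C$79.87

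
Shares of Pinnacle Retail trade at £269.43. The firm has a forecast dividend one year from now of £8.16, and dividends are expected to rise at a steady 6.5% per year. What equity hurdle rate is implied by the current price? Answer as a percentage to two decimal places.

9.53%

Rearranging the constant-growth DDM: r = D₁/P₀ + g.
r = 8.1600 / 269.43 + 0.065 = 0.03029 + 0.065 = 0.09529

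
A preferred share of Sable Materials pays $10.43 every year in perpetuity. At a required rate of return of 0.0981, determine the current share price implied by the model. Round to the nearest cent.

Zero-growth DDM (perpetuity): P₀ = D/r = 10.43 / 0.0981 = 106.3201

$106.32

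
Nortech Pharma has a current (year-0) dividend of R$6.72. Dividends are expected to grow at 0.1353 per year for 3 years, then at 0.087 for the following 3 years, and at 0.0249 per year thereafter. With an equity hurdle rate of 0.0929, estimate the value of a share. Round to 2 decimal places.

R$155.83

Three-stage DDM. Project D₁…D_6; terminal Gordon value at t=6 with g = 0.0249; discount at r = 0.0929.
D_1 = 7.6292
D_2 = 8.6614
D_3 = 9.8333
D_4 = 10.6888
D_5 = 11.6188
D_6 = 12.6296
TV_6 = 12.9441/(0.0929−0.0249) = 190.3542
P₀ = Σ Dₜ/(1+r)ᵗ + TV_6/(1+r)^6 = 155.8274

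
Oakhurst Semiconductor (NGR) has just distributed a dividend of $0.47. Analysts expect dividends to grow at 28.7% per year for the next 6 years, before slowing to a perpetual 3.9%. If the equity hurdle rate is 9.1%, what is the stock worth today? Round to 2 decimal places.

Two-stage DDM. Project D₁…D_6 at 0.287, terminal growth 0.039, discount at r = 0.091.
D_1 = 0.6049
D_2 = 0.7785
D_3 = 1.0019
D_4 = 1.2895
D_5 = 1.6596
D_6 = 2.1358
Terminal value at t=6: TV = D_7/(r−g) = 2.2191/(0.091−0.039) = 42.6758
P₀ = 0.6049/(1+0.091)^1 + 0.7785/(1+0.091)^2 + 1.0019/(1+0.091)^3 + 1.2895/(1+0.091)^4 + 1.6596/(1+0.091)^5 + 2.1358/(1+0.091)^6 + 42.6758/(1+0.091)^6 = 30.5369

$30.54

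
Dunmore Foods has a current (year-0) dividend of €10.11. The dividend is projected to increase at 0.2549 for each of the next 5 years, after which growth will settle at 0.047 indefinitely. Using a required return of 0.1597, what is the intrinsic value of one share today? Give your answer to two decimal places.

€203.79

Two-stage DDM. Project D₁…D_5 at 0.2549, terminal growth 0.047, discount at r = 0.1597.
D_1 = 12.6870
D_2 = 15.9210
D_3 = 19.9792
D_4 = 25.0719
D_5 = 31.4628
Terminal value at t=5: TV = D_6/(r−g) = 32.9415/(0.1597−0.047) = 292.2937
P₀ = 12.6870/(1+0.1597)^1 + 15.9210/(1+0.1597)^2 + 19.9792/(1+0.1597)^3 + 25.0719/(1+0.1597)^4 + 31.4628/(1+0.1597)^5 + 292.2937/(1+0.1597)^5 = 203.7932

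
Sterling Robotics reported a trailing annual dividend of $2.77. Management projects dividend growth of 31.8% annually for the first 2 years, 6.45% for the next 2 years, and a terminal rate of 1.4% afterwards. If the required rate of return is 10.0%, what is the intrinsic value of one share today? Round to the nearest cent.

Three-stage DDM. Project D₁…D_4; terminal Gordon value at t=4 with g = 0.014; discount at r = 0.1.
D_1 = 3.6509
D_2 = 4.8118
D_3 = 5.1222
D_4 = 5.4526
TV_4 = 5.5289/(0.1−0.014) = 64.2897
P₀ = Σ Dₜ/(1+r)ᵗ + TV_4/(1+r)^4 = 58.7790

$58.78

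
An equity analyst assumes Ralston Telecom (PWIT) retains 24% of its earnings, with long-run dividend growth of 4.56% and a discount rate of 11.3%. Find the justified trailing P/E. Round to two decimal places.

11.79

Payout ratio b = 1 − 0.24 = 0.76.
Justified trailing P/E = b(1+g)/(r−g) = 0.76×(1+0.0456)/(0.113−0.0456) = 11.7901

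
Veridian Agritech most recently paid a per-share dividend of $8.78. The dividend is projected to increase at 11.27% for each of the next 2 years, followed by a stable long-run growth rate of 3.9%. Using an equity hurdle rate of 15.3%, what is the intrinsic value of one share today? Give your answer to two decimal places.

$91.18

Two-stage DDM. Project D₁…D_2 at 0.1127, terminal growth 0.039, discount at r = 0.153.
D_1 = 9.7695
D_2 = 10.8705
Terminal value at t=2: TV = D_3/(r−g) = 11.2945/(0.153−0.039) = 99.0744
P₀ = 9.7695/(1+0.153)^1 + 10.8705/(1+0.153)^2 + 99.0744/(1+0.153)^2 = 91.1752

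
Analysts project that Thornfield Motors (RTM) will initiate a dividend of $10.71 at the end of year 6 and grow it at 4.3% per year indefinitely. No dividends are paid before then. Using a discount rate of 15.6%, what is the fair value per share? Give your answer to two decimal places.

$45.91

Deferred-dividend DDM. At t=5 the remaining stream is a growing perpetuity with first payment D_6 = 10.71.
V_5 = D_6/(r−g) = 10.71/(0.156−0.043) = 94.7788
P₀ = V_5/(1+r)^5 = 94.7788/(1+0.156)^5 = 45.9115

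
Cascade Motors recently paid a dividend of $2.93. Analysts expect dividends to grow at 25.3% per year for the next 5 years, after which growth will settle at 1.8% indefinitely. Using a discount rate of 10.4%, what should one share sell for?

$87.08

Two-stage DDM. Project D₁…D_5 at 0.253, terminal growth 0.018, discount at r = 0.104.
D_1 = 3.6713
D_2 = 4.6001
D_3 = 5.7640
D_4 = 7.2222
D_5 = 9.0495
Terminal value at t=5: TV = D_6/(r−g) = 9.2124/(0.104−0.018) = 107.1204
P₀ = 3.6713/(1+0.104)^1 + 4.6001/(1+0.104)^2 + 5.7640/(1+0.104)^3 + 7.2222/(1+0.104)^4 + 9.0495/(1+0.104)^5 + 107.1204/(1+0.104)^5 = 87.0802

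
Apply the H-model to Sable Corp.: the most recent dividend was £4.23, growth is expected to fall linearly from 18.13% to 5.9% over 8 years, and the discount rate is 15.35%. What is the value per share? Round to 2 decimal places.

£69.30

H-model: P₀ = D₀[(1+g_L) + H(g_S−g_L)]/(r−g_L), with H = 8/2 = 4.
P₀ = 4.23 × [(1+0.059) + 4×(0.1813−0.059)] / (0.1535−0.059)
   = 4.23 × 1.5482 / 0.0945 = 69.3004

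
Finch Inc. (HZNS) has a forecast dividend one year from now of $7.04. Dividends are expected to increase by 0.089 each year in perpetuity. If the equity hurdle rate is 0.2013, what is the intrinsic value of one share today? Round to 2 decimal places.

$62.69

Gordon growth model: P₀ = D₁/(r − g), with D₁ = 7.04 given directly.
P₀ = 7.0400 / (0.2013 − 0.089) = 7.0400 / 0.1123 = 62.6892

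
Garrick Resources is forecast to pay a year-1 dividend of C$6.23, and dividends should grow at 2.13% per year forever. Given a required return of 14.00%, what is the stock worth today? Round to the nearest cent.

C$52.49

Gordon growth model: P₀ = D₁/(r − g), with D₁ = 6.23 given directly.
P₀ = 6.2300 / (0.14 − 0.0213) = 6.2300 / 0.1187 = 52.4853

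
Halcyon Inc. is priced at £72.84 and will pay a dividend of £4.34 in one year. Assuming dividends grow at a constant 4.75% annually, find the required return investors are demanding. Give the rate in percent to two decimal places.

Rearranging the constant-growth DDM: r = D₁/P₀ + g.
r = 4.3400 / 72.84 + 0.0475 = 0.05958 + 0.0475 = 0.10708

10.71%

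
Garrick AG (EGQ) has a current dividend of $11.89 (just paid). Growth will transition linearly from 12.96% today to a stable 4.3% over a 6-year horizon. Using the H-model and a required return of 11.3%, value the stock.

H-model: P₀ = D₀[(1+g_L) + H(g_S−g_L)]/(r−g_L), with H = 6/2 = 3.
P₀ = 11.89 × [(1+0.043) + 3×(0.1296−0.043)] / (0.113−0.043)
   = 11.89 × 1.3028 / 0.07 = 221.2899

$221.29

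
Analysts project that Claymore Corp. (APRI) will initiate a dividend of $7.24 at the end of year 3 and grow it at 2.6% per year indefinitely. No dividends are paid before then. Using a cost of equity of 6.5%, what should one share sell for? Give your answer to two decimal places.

$163.67

Deferred-dividend DDM. At t=2 the remaining stream is a growing perpetuity with first payment D_3 = 7.24.
V_2 = D_3/(r−g) = 7.24/(0.065−0.026) = 185.6410
P₀ = V_2/(1+r)^2 = 185.6410/(1+0.065)^2 = 163.6721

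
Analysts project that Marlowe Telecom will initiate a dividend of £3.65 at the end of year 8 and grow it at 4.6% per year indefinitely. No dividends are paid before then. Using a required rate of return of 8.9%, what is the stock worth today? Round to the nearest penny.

£46.73

Deferred-dividend DDM. At t=7 the remaining stream is a growing perpetuity with first payment D_8 = 3.65.
V_7 = D_8/(r−g) = 3.65/(0.089−0.046) = 84.8837
P₀ = V_7/(1+r)^7 = 84.8837/(1+0.089)^7 = 46.7336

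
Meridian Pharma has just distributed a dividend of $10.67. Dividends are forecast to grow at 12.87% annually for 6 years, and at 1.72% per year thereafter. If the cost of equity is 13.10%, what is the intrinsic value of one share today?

Two-stage DDM. Project D₁…D_6 at 0.1287, terminal growth 0.0172, discount at r = 0.131.
D_1 = 12.0432
D_2 = 13.5932
D_3 = 15.3426
D_4 = 17.3172
D_5 = 19.5460
D_6 = 22.0615
Terminal value at t=6: TV = D_7/(r−g) = 22.4410/(0.131−0.0172) = 197.1967
P₀ = 12.0432/(1+0.131)^1 + 13.5932/(1+0.131)^2 + 15.3426/(1+0.131)^3 + 17.3172/(1+0.131)^4 + 19.5460/(1+0.131)^5 + 22.0615/(1+0.131)^6 + 197.1967/(1+0.131)^6 = 157.7817

$157.78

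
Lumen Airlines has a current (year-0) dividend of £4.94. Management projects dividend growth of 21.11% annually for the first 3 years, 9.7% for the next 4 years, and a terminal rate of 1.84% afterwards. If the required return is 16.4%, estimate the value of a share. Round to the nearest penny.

Three-stage DDM. Project D₁…D_7; terminal Gordon value at t=7 with g = 0.0184; discount at r = 0.164.
D_1 = 5.9828
D_2 = 7.2458
D_3 = 8.7754
D_4 = 9.6266
D_5 = 10.5604
D_6 = 11.5848
D_7 = 12.7085
TV_7 = 12.9423/(0.164−0.0184) = 88.8895
P₀ = Σ Dₜ/(1+r)ᵗ + TV_7/(1+r)^7 = 65.9883

£65.99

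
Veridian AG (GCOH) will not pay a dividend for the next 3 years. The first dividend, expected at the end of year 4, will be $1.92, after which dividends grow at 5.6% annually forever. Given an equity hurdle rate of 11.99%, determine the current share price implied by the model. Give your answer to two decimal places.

Deferred-dividend DDM. At t=3 the remaining stream is a growing perpetuity with first payment D_4 = 1.92.
V_3 = D_4/(r−g) = 1.92/(0.1199−0.056) = 30.0469
P₀ = V_3/(1+r)^3 = 30.0469/(1+0.1199)^3 = 21.3926

$21.39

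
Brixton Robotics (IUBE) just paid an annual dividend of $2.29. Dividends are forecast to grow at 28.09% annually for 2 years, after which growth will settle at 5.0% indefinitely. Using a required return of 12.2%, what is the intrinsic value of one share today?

Two-stage DDM. Project D₁…D_2 at 0.2809, terminal growth 0.05, discount at r = 0.122.
D_1 = 2.9333
D_2 = 3.7572
Terminal value at t=2: TV = D_3/(r−g) = 3.9451/(0.122−0.05) = 54.7927
P₀ = 2.9333/(1+0.122)^1 + 3.7572/(1+0.122)^2 + 54.7927/(1+0.122)^2 = 49.1237

$49.12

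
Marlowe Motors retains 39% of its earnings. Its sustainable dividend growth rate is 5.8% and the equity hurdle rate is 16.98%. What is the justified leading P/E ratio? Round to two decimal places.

Payout ratio b = 1 − 0.39 = 0.61.
Justified leading P/E = b/(r−g) = 0.61/(0.1698−0.058) = 5.4562

5.46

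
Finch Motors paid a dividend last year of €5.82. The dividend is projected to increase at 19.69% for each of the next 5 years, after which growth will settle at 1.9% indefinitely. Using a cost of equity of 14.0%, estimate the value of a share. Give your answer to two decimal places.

€96.29

Two-stage DDM. Project D₁…D_5 at 0.1969, terminal growth 0.019, discount at r = 0.14.
D_1 = 6.9660
D_2 = 8.3376
D_3 = 9.9792
D_4 = 11.9441
D_5 = 14.2959
Terminal value at t=5: TV = D_6/(r−g) = 14.5675/(0.14−0.019) = 120.3930
P₀ = 6.9660/(1+0.14)^1 + 8.3376/(1+0.14)^2 + 9.9792/(1+0.14)^3 + 11.9441/(1+0.14)^4 + 14.2959/(1+0.14)^5 + 120.3930/(1+0.14)^5 = 96.2867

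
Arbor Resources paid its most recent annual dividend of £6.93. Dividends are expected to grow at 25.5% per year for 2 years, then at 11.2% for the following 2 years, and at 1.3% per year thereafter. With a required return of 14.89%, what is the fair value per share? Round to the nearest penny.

Three-stage DDM. Project D₁…D_4; terminal Gordon value at t=4 with g = 0.013; discount at r = 0.1489.
D_1 = 8.6971
D_2 = 10.9149
D_3 = 12.1374
D_4 = 13.4968
TV_4 = 13.6722/(0.1489−0.013) = 100.6052
P₀ = Σ Dₜ/(1+r)ᵗ + TV_4/(1+r)^4 = 89.3309

£89.33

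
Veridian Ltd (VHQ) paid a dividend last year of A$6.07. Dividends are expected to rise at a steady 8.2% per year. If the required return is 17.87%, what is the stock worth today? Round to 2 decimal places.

Gordon growth model: P₀ = D₁/(r − g). D₁ = 6.07 × (1 + 0.082) = 6.5677.
P₀ = 6.5677 / (0.1787 − 0.082) = 6.5677 / 0.0967 = 67.9187

A$67.92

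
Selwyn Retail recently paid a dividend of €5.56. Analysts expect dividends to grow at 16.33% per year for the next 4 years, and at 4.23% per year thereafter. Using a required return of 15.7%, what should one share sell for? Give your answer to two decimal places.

€74.18

Two-stage DDM. Project D₁…D_4 at 0.1633, terminal growth 0.0423, discount at r = 0.157.
D_1 = 6.4679
D_2 = 7.5242
D_3 = 8.7529
D_4 = 10.1822
Terminal value at t=4: TV = D_5/(r−g) = 10.6129/(0.157−0.0423) = 92.5275
P₀ = 6.4679/(1+0.157)^1 + 7.5242/(1+0.157)^2 + 8.7529/(1+0.157)^3 + 10.1822/(1+0.157)^4 + 92.5275/(1+0.157)^4 = 74.1786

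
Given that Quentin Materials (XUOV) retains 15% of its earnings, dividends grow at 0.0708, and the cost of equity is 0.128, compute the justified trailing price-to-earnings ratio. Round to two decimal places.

15.91

Payout ratio b = 1 − 0.15 = 0.85.
Justified trailing P/E = b(1+g)/(r−g) = 0.85×(1+0.0708)/(0.128−0.0708) = 15.9122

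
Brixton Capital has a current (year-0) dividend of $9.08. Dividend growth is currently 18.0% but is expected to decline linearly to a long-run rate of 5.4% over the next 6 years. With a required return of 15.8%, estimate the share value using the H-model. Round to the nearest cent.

$125.02

H-model: P₀ = D₀[(1+g_L) + H(g_S−g_L)]/(r−g_L), with H = 6/2 = 3.
P₀ = 9.08 × [(1+0.054) + 3×(0.18−0.054)] / (0.158−0.054)
   = 9.08 × 1.4320 / 0.104 = 125.0246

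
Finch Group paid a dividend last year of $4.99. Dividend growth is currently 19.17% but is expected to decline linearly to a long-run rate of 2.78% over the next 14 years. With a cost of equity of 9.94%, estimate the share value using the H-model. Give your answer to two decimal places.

H-model: P₀ = D₀[(1+g_L) + H(g_S−g_L)]/(r−g_L), with H = 14/2 = 7.
P₀ = 4.99 × [(1+0.0278) + 7×(0.1917−0.0278)] / (0.0994−0.0278)
   = 4.99 × 2.1751 / 0.0716 = 151.5887

$151.59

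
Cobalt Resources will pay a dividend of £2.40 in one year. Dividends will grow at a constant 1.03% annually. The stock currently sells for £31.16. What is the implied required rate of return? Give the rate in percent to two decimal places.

8.73%

Rearranging the constant-growth DDM: r = D₁/P₀ + g.
r = 2.4000 / 31.16 + 0.0103 = 0.07702 + 0.0103 = 0.08732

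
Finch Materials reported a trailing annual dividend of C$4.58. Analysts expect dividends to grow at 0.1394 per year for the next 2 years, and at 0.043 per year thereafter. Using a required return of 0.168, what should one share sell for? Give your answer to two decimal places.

C$45.19

Two-stage DDM. Project D₁…D_2 at 0.1394, terminal growth 0.043, discount at r = 0.168.
D_1 = 5.2185
D_2 = 5.9459
Terminal value at t=2: TV = D_3/(r−g) = 6.2016/(0.168−0.043) = 49.6126
P₀ = 5.2185/(1+0.168)^1 + 5.9459/(1+0.168)^2 + 49.6126/(1+0.168)^2 = 45.1932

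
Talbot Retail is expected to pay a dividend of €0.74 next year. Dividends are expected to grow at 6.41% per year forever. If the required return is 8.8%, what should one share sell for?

Gordon growth model: P₀ = D₁/(r − g), with D₁ = 0.74 given directly.
P₀ = 0.7400 / (0.088 − 0.0641) = 0.7400 / 0.0239 = 30.9623

€30.96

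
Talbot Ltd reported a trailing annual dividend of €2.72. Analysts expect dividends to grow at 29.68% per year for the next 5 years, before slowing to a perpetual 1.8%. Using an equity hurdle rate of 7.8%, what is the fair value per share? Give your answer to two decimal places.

Two-stage DDM. Project D₁…D_5 at 0.2968, terminal growth 0.018, discount at r = 0.078.
D_1 = 3.5273
D_2 = 4.5742
D_3 = 5.9318
D_4 = 7.6924
D_5 = 9.9755
Terminal value at t=5: TV = D_6/(r−g) = 10.1550/(0.078−0.018) = 169.2507
P₀ = 3.5273/(1+0.078)^1 + 4.5742/(1+0.078)^2 + 5.9318/(1+0.078)^3 + 7.6924/(1+0.078)^4 + 9.9755/(1+0.078)^5 + 169.2507/(1+0.078)^5 = 140.7537

€140.75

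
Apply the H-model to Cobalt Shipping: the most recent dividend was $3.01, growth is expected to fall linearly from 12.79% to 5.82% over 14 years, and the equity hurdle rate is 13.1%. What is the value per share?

H-model: P₀ = D₀[(1+g_L) + H(g_S−g_L)]/(r−g_L), with H = 14/2 = 7.
P₀ = 3.01 × [(1+0.0582) + 7×(0.1279−0.0582)] / (0.131−0.0582)
   = 3.01 × 1.5461 / 0.0728 = 63.9253

$63.93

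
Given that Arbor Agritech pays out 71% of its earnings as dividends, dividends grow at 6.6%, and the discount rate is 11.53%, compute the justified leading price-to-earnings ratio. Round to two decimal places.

Justified leading P/E = b/(r−g) = 0.71/(0.1153−0.066) = 14.4016

14.40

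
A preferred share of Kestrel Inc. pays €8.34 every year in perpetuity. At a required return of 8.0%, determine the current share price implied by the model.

€104.25

Zero-growth DDM (perpetuity): P₀ = D/r = 8.34 / 0.08 = 104.2500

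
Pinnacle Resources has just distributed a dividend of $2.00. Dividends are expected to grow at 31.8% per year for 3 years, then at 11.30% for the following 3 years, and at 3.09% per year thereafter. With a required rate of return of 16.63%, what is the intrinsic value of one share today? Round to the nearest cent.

$34.69

Three-stage DDM. Project D₁…D_6; terminal Gordon value at t=6 with g = 0.0309; discount at r = 0.1663.
D_1 = 2.6360
D_2 = 3.4742
D_3 = 4.5791
D_4 = 5.0965
D_5 = 5.6724
D_6 = 6.3134
TV_6 = 6.5085/(0.1663−0.0309) = 48.0684
P₀ = Σ Dₜ/(1+r)ᵗ + TV_6/(1+r)^6 = 34.6904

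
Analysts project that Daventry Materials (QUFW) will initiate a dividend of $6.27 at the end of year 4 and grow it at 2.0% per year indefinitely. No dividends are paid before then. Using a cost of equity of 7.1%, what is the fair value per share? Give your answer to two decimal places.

$100.08

Deferred-dividend DDM. At t=3 the remaining stream is a growing perpetuity with first payment D_4 = 6.27.
V_3 = D_4/(r−g) = 6.27/(0.071−0.02) = 122.9412
P₀ = V_3/(1+r)^3 = 122.9412/(1+0.071)^3 = 100.0758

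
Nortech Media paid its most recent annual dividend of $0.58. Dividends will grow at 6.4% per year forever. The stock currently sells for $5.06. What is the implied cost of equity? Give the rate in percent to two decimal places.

18.60%

Rearranging the constant-growth DDM: r = D₁/P₀ + g.
D₁ = 0.58 × (1 + 0.064) = 0.6171.
r = 0.6171 / 5.06 + 0.064 = 0.12196 + 0.064 = 0.18596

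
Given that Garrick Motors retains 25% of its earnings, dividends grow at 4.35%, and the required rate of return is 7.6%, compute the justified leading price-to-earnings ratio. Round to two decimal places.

23.08

Payout ratio b = 1 − 0.25 = 0.75.
Justified leading P/E = b/(r−g) = 0.75/(0.076−0.0435) = 23.0769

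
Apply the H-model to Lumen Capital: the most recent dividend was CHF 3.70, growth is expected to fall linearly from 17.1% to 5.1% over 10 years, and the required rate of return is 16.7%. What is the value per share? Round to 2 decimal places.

H-model: P₀ = D₀[(1+g_L) + H(g_S−g_L)]/(r−g_L), with H = 10/2 = 5.
P₀ = 3.70 × [(1+0.051) + 5×(0.171−0.051)] / (0.167−0.051)
   = 3.70 × 1.6510 / 0.116 = 52.6612

CHF 52.66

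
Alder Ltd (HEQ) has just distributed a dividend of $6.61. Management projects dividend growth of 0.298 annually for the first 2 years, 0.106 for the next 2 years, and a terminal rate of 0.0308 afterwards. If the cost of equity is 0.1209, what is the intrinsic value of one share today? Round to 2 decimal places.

$132.62

Three-stage DDM. Project D₁…D_4; terminal Gordon value at t=4 with g = 0.0308; discount at r = 0.1209.
D_1 = 8.5798
D_2 = 11.1366
D_3 = 12.3170
D_4 = 13.6226
TV_4 = 14.0422/(0.1209−0.0308) = 155.8514
P₀ = Σ Dₜ/(1+r)ᵗ + TV_4/(1+r)^4 = 132.6223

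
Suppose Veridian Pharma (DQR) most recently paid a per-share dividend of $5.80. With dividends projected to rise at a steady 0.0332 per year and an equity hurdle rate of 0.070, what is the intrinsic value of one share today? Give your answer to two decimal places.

$162.84

Gordon growth model: P₀ = D₁/(r − g). D₁ = 5.80 × (1 + 0.0332) = 5.9926.
P₀ = 5.9926 / (0.07 − 0.0332) = 5.9926 / 0.0368 = 162.8413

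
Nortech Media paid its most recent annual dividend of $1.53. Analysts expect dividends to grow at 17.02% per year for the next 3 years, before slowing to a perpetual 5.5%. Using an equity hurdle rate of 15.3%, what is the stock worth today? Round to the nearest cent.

$21.95

Two-stage DDM. Project D₁…D_3 at 0.1702, terminal growth 0.055, discount at r = 0.153.
D_1 = 1.7904
D_2 = 2.0951
D_3 = 2.4517
Terminal value at t=3: TV = D_4/(r−g) = 2.5866/(0.153−0.055) = 26.3936
P₀ = 1.7904/(1+0.153)^1 + 2.0951/(1+0.153)^2 + 2.4517/(1+0.153)^3 + 26.3936/(1+0.153)^3 = 21.9474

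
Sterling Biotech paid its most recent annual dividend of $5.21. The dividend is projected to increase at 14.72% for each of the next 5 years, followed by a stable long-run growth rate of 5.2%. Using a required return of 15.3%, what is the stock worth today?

$78.57

Two-stage DDM. Project D₁…D_5 at 0.1472, terminal growth 0.052, discount at r = 0.153.
D_1 = 5.9769
D_2 = 6.8567
D_3 = 7.8660
D_4 = 9.0239
D_5 = 10.3522
Terminal value at t=5: TV = D_6/(r−g) = 10.8905/(0.153−0.052) = 107.8271
P₀ = 5.9769/(1+0.153)^1 + 6.8567/(1+0.153)^2 + 7.8660/(1+0.153)^3 + 9.0239/(1+0.153)^4 + 10.3522/(1+0.153)^5 + 107.8271/(1+0.153)^5 = 78.5748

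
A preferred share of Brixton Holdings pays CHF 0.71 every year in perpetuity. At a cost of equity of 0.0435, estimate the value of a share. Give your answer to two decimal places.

CHF 16.32

Zero-growth DDM (perpetuity): P₀ = D/r = 0.71 / 0.0435 = 16.3218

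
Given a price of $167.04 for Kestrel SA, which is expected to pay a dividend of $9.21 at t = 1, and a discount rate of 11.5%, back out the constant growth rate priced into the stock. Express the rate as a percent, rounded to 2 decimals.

5.99%

From P₀ = D₁/(r − g), the implied growth is g = r − D₁/P₀.
g = 0.115 − 9.21/167.04 = 0.115 − 0.05514 = 0.05986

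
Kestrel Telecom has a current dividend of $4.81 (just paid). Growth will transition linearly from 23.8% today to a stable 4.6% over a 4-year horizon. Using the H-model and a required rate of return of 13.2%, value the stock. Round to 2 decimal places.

H-model: P₀ = D₀[(1+g_L) + H(g_S−g_L)]/(r−g_L), with H = 4/2 = 2.
P₀ = 4.81 × [(1+0.046) + 2×(0.238−0.046)] / (0.132−0.046)
   = 4.81 × 1.4300 / 0.086 = 79.9802

$79.98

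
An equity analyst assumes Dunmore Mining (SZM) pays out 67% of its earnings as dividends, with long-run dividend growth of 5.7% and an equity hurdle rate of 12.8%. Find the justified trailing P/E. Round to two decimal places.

Justified trailing P/E = b(1+g)/(r−g) = 0.67×(1+0.057)/(0.128−0.057) = 9.9745

9.97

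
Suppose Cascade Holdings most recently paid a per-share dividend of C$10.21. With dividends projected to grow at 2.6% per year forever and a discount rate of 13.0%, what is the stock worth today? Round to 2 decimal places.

Gordon growth model: P₀ = D₁/(r − g). D₁ = 10.21 × (1 + 0.026) = 10.4755.
P₀ = 10.4755 / (0.13 − 0.026) = 10.4755 / 0.104 = 100.7256

C$100.73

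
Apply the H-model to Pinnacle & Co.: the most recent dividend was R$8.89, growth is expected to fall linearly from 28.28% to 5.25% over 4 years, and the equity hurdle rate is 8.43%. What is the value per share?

H-model: P₀ = D₀[(1+g_L) + H(g_S−g_L)]/(r−g_L), with H = 4/2 = 2.
P₀ = 8.89 × [(1+0.0525) + 2×(0.2828−0.0525)] / (0.0843−0.0525)
   = 8.89 × 1.5131 / 0.0318 = 423.0019

R$423.00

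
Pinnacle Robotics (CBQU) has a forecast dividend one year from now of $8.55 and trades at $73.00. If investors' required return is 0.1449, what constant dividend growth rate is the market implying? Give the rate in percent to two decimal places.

From P₀ = D₁/(r − g), the implied growth is g = r − D₁/P₀.
g = 0.1449 − 8.55/73.00 = 0.1449 − 0.11712 = 0.02778

2.78%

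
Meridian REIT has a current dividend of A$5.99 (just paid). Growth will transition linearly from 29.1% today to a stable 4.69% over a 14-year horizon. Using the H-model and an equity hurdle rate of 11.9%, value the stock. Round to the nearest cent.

H-model: P₀ = D₀[(1+g_L) + H(g_S−g_L)]/(r−g_L), with H = 14/2 = 7.
P₀ = 5.99 × [(1+0.0469) + 7×(0.291−0.0469)] / (0.119−0.0469)
   = 5.99 × 2.7556 / 0.0721 = 228.9326

A$228.93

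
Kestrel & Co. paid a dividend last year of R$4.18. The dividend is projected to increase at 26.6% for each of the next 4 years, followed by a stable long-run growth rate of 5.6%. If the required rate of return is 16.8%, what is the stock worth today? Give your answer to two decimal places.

R$74.93

Two-stage DDM. Project D₁…D_4 at 0.266, terminal growth 0.056, discount at r = 0.168.
D_1 = 5.2919
D_2 = 6.6995
D_3 = 8.4816
D_4 = 10.7377
Terminal value at t=4: TV = D_5/(r−g) = 11.3390/(0.168−0.056) = 101.2411
P₀ = 5.2919/(1+0.168)^1 + 6.6995/(1+0.168)^2 + 8.4816/(1+0.168)^3 + 10.7377/(1+0.168)^4 + 101.2411/(1+0.168)^4 = 74.9323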